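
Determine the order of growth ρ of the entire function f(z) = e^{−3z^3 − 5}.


|e^{−3z^3 − 5}| = e^{Re(-3·z^3) + -5} ≤ e^{3|z|^3 + -5} = e^{3r^3 + -5} on |z| = r, so ρ ≤ 3. Choosing z on |z|=r so that -3·z^3 is real positive (always possible by picking arg z appropriately) gives |f(z)| = e^{3r^3 + -5}, matching the bound. The additive constant -5 does not affect log log M(r) ~ 3·log r. Hence ρ = 3.
Therefore ρ = 3.

Order ρ = 3.


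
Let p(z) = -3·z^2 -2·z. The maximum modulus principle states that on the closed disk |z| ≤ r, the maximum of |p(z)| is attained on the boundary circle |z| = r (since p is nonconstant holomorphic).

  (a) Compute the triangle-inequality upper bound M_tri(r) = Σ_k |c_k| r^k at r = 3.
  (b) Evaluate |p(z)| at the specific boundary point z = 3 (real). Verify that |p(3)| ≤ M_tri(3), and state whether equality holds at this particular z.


Coefficients: c_0 = 0, c_1 = -2, c_2 = -3. Radius r = 3.
Part (a). Triangle bound: M_tri(r) = Σ_k |c_k| r^k
  = |0|·3^0 + |-2|·3^1 + |-3|·3^2
  = 0 + 6 + 27 = 33.
This bounds M(r) := max_{|z|=r} |p(z)| from above; equality holds iff all terms c_k z^k can be made to align in phase at a single z on |z|=r.
Part (b). At z = 3 (real, on the circle |z| = r):
  p(3) = (0)·3^0 + (-2)·3^1 + (-3)·3^2 = -33.
  |p(3)| = 33.
Since all nonzero coefficients share the same sign, |p(3)| = 33 = M_tri(3); the triangle bound is attained at z = 3, so in fact M(r) = 33.

M_tri(3) = 33; |p(3)| = 33; equality at z=3: yes.


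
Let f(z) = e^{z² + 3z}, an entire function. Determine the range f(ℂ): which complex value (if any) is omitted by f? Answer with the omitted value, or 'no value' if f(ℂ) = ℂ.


Little Picard bounds the complement of f(ℂ) to at most one point.
The exponent g(z) = z² + 3z is a nonconstant polynomial, hence surjective onto ℂ. So e^{g(z)} takes every value in {e^w : w ∈ ℂ} = ℂ ∖ {0}. Adding 0 shifts the range to ℂ ∖ {0}. f omits exactly 0.

Omitted value: 0.


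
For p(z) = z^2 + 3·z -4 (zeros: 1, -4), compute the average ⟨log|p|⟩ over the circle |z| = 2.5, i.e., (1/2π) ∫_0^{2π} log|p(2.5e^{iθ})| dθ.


Zeros: -4, 1; r = 2.5.
Inside |z| < r: 1. Outside (|z| ≥ r): -4.
p(0) = -4, so log|p(0)| = log(4) = 1.3863.
Apply Jensen: I(r) = log|p(0)| + Σ_k log(r/|z_k|), summed over zeros inside |z| < r.
  log(r/|z_k|) for z_k = 1: log(2.5/1) = 0.9163
  Outside zeros (-4) contribute nothing to the Jensen sum.
Sum over inside zeros: 0.9163.
I(r) = log|p(0)| + (inside sum) = 1.3863 + 0.9163 = 2.3026.
Note: since some zeros are outside |z| ≤ r, the simplified n·log(r) form does NOT apply — only the inside zeros contribute.

I(r) ≈ 2.3026.


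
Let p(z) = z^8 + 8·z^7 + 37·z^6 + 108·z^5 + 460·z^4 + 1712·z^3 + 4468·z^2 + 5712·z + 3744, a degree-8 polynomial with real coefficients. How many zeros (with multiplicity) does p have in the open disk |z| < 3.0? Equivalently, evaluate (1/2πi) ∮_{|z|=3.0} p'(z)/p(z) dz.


The zeros of p are: (-1 + 1i), (-1 - 1i), (2 + 3i), (2 - 3i), (-2 + 2i), (-2 - 2i), (-3 + 3i), (-3 - 3i).
Their magnitudes are: 1.414, 1.414, 3.606, 3.606, 2.828, 2.828, 4.243, 4.243.
Zeros with |z| < R = 3.0: (-1 + 1i), (-1 - 1i), (-2 + 2i), (-2 - 2i).
Count = 4.
By the argument principle, (1/2πi) ∮_{|z|=R} p'(z)/p(z) dz equals exactly this count.

Number of zeros inside |z| < 3.0: 4.


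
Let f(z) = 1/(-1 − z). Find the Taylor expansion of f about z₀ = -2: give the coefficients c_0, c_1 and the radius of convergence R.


Let w = z − z₀, so z = z₀ + w.
Then -1 − z = -1 − (z₀ + w) = (-1 − z₀) − w = 1 − w.
f(z) = 1/(1 − w) = (1/(1)) · 1/(1 − w/(1)) = Σ_{n≥0} w^n / (1)^(n+1).
So c_n = 1/(1)^(n+1):
  c_0 = 1/(1)^1 = 1.
  c_1 = 1/(1)^2 = 1.
The series is valid for |w/d| < 1, i.e. |z − z₀| < |d|.
Radius of convergence: R = |-1 − z₀| = |1| = 1 (distance from z₀ to the singularity z = -1).

c_0 = 1, c_1 = 1; R = 1.


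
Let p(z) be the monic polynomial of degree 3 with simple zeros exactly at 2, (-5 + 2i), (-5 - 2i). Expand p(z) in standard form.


The polynomial is p(z) = ∏_{α ∈ S} (z − α), where S = {2, (-5 + 2i), (-5 - 2i)}.
Expanding the product yields: p(z) = z^3 + 8·z^2 + 9·z -58.
Note conjugate pairs combine to real quadratics: (z − (-5+2i))(z − (-5−2i)) = z² + 10z + 29.
The resulting polynomial has degree 3 and real coefficients as required.

p(z) = z^3 + 8·z^2 + 9·z -58.


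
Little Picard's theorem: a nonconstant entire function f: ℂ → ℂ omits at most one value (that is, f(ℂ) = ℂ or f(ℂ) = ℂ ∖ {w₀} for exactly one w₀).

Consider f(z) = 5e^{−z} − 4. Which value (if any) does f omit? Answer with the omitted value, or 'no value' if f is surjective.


Little Picard bounds the complement of f(ℂ) to at most one point.
e^{−z} is never zero on ℂ, so 5·e^{−z} takes every value in ℂ ∖ {0}. Adding -4 shifts the range to ℂ ∖ {-4}. Thus f omits exactly the value -4.

Omitted value: -4.


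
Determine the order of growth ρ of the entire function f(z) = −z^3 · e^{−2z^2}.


M(r) = max_{|z|=r} |-1|·|z|^3·|e^{−2z^2}| = 1·r^3 · e^{2r^2} (the factors attain their maxima compatibly on |z|=r). Then log M(r) = log 1 + 3·log r + 2r^2, dominated by the last term, so log log M(r) ~ 2·log r. The polynomial factor -1z^3 contributes only a log r term and does not affect the order. ρ = 2.
Therefore ρ = 2.

Order ρ = 2.


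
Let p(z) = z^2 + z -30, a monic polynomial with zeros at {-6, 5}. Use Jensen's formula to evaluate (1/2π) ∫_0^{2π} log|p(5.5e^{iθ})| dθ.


Zeros: -6, 5; r = 5.5.
Inside |z| < r: 5. Outside (|z| ≥ r): -6.
p(0) = -30, so log|p(0)| = log(30) = 3.4012.
Apply Jensen: I(r) = log|p(0)| + Σ_k log(r/|z_k|), summed over zeros inside |z| < r.
  log(r/|z_k|) for z_k = 5: log(5.5/5) = 0.0953
  Outside zeros (-6) contribute nothing to the Jensen sum.
Sum over inside zeros: 0.0953.
I(r) = log|p(0)| + (inside sum) = 3.4012 + 0.0953 = 3.4965.
Note: since some zeros are outside |z| ≤ r, the simplified n·log(r) form does NOT apply — only the inside zeros contribute.

I(r) ≈ 3.4965.


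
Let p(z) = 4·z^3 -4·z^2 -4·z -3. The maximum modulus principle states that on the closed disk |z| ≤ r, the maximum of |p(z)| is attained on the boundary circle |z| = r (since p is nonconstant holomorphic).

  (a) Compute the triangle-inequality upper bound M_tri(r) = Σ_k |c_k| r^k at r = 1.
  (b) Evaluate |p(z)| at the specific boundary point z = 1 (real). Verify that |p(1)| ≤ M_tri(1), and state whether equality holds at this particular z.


Coefficients: c_0 = -3, c_1 = -4, c_2 = -4, c_3 = 4. Radius r = 1.
Part (a). Triangle bound: M_tri(r) = Σ_k |c_k| r^k
  = |-3|·1^0 + |-4|·1^1 + |-4|·1^2 + |4|·1^3
  = 3 + 4 + 4 + 4 = 15.
This bounds M(r) := max_{|z|=r} |p(z)| from above; equality holds iff all terms c_k z^k can be made to align in phase at a single z on |z|=r.
Part (b). At z = 1 (real, on the circle |z| = r):
  p(1) = (-3)·1^0 + (-4)·1^1 + (-4)·1^2 + (4)·1^3 = -7.
  |p(1)| = 7.
Check: |p(1)| = 7 ≤ 15 = M_tri(1). ✓ Equality does not hold at z = 1 (the coefficients have mixed signs, so the terms do not all align in phase there).

M_tri(1) = 15; |p(1)| = 7; equality at z=1: no.


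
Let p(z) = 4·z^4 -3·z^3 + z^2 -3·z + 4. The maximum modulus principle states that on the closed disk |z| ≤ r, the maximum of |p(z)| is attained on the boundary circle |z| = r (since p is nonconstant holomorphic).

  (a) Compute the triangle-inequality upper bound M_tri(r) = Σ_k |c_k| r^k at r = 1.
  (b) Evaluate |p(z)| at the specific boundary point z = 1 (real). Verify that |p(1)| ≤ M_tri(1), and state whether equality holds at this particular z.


Coefficients: c_0 = 4, c_1 = -3, c_2 = 1, c_3 = -3, c_4 = 4. Radius r = 1.
Part (a). Triangle bound: M_tri(r) = Σ_k |c_k| r^k
  = |4|·1^0 + |-3|·1^1 + |1|·1^2 + |-3|·1^3 + |4|·1^4
  = 4 + 3 + 1 + 3 + 4 = 15.
This bounds M(r) := max_{|z|=r} |p(z)| from above; equality holds iff all terms c_k z^k can be made to align in phase at a single z on |z|=r.
Part (b). At z = 1 (real, on the circle |z| = r):
  p(1) = (4)·1^0 + (-3)·1^1 + (1)·1^2 + (-3)·1^3 + (4)·1^4 = 3.
  |p(1)| = 3.
Check: |p(1)| = 3 ≤ 15 = M_tri(1). ✓ Equality does not hold at z = 1 (the coefficients have mixed signs, so the terms do not all align in phase there).

M_tri(1) = 15; |p(1)| = 3; equality at z=1: no.


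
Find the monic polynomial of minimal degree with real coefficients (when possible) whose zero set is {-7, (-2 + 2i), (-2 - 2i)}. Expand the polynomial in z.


The polynomial is p(z) = ∏_{α ∈ S} (z − α), where S = {-7, (-2 + 2i), (-2 - 2i)}.
Expanding the product yields: p(z) = z^3 + 11·z^2 + 36·z + 56.
Note conjugate pairs combine to real quadratics: (z − (-2+2i))(z − (-2−2i)) = z² + 4z + 8.
The resulting polynomial has degree 3 and real coefficients as required.

p(z) = z^3 + 11·z^2 + 36·z + 56.


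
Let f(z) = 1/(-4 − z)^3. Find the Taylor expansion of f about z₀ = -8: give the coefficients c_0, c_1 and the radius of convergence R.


Let w = z − z₀, so z = z₀ + w.
Then -4 − z = -4 − (z₀ + w) = (-4 − z₀) − w = 4 − w.
f(z) = 1/(4 − w)^3 = (1/(4)^3) · (1 − w/(4))^{−3}.
By the binomial series (1−u)^{−3} = Σ_{n≥0} C(n+2, 2) u^n for |u|<1, with u = w/(4):
  c_n = C(n+2, 2) / (4)^(n+3).
  c_0 = 1/(4)^3 = 1/64.
  c_1 = 3/(4)^4 = 3/256.
The series is valid for |w/d| < 1, i.e. |z − z₀| < |d|.
Radius of convergence: R = |-4 − z₀| = |4| = 4 (distance from z₀ to the singularity z = -4).

c_0 = 1/64, c_1 = 3/256; R = 4.


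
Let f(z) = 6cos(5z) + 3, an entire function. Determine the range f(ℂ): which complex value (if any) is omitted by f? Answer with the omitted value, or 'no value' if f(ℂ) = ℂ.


Little Picard bounds the complement of f(ℂ) to at most one point.
cos is entire and surjective onto ℂ: for every w ∈ ℂ, cos(ζ) = w has a solution ζ ∈ ℂ (e.g., via the complex inverse arccos). With ζ = 5z this gives z = ζ/(5). Then 6·cos(5z) takes every value in 6·ℂ = ℂ, and adding 3 is a bijection of ℂ. So f is surjective and omits no value. (Note: only on the real line is cos bounded by [−1, 1].)

Omitted value: no value.


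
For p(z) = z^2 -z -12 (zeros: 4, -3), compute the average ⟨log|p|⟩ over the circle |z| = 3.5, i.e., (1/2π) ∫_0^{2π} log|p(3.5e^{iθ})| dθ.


Zeros: -3, 4; r = 3.5.
Inside |z| < r: -3. Outside (|z| ≥ r): 4.
p(0) = -12, so log|p(0)| = log(12) = 2.4849.
Apply Jensen: I(r) = log|p(0)| + Σ_k log(r/|z_k|), summed over zeros inside |z| < r.
  log(r/|z_k|) for z_k = -3: log(3.5/3) = 0.1542
  Outside zeros (4) contribute nothing to the Jensen sum.
Sum over inside zeros: 0.1542.
I(r) = log|p(0)| + (inside sum) = 2.4849 + 0.1542 = 2.6391.
Note: since some zeros are outside |z| ≤ r, the simplified n·log(r) form does NOT apply — only the inside zeros contribute.

I(r) ≈ 2.6391.


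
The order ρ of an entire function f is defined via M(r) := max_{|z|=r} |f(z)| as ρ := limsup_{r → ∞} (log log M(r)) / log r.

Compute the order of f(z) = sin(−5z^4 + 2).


Write sin(w) = (e^{iw} ± e^{−iw})/(2 or 2i), so |sin(w)| ≤ e^{|w|}. With w = −5z^4 + 2, |w| ≤ 5r^4 + 2 on |z|=r, giving M(r) ≤ e^{5r^4 + 2} and ρ ≤ 4. For the lower bound, choose z on |z|=r with -5z^4 purely imaginary of modulus 5r^4; then |sin(−5z^4 + 2)| grows like e^{5r^4}/2, so ρ ≥ 4. Hence ρ = 4.
Therefore ρ = 4.

Order ρ = 4.


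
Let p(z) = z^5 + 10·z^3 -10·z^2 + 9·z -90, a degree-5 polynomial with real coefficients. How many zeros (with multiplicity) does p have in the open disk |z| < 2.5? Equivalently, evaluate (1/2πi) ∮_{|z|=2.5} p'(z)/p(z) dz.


The zeros of p are: 2, (0 + 3i), (0 - 3i), (-1 + 2i), (-1 - 2i).
Their magnitudes are: 2, 3, 3, 2.236, 2.236.
Zeros with |z| < R = 2.5: 2, (-1 + 2i), (-1 - 2i).
Count = 3.
By the argument principle, (1/2πi) ∮_{|z|=R} p'(z)/p(z) dz equals exactly this count.

Number of zeros inside |z| < 2.5: 3.


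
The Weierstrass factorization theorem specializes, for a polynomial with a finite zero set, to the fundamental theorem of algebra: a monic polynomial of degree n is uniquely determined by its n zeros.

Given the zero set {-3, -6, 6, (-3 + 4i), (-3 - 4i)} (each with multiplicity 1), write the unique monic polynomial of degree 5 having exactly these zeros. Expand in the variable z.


The polynomial is p(z) = ∏_{α ∈ S} (z − α), where S = {-3, -6, 6, (-3 + 4i), (-3 - 4i)}.
Expanding the product yields: p(z) = z^5 + 9·z^4 + 7·z^3 -249·z^2 -1548·z -2700.
Note conjugate pairs combine to real quadratics: (z − (-3+4i))(z − (-3−4i)) = z² + 6z + 25.
The resulting polynomial has degree 5 and real coefficients as required.

p(z) = z^5 + 9·z^4 + 7·z^3 -249·z^2 -1548·z -2700.


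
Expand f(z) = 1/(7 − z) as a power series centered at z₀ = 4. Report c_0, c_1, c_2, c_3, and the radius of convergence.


Let w = z − z₀, so z = z₀ + w.
Then 7 − z = 7 − (z₀ + w) = (7 − z₀) − w = 3 − w.
f(z) = 1/(3 − w) = (1/(3)) · 1/(1 − w/(3)) = Σ_{n≥0} w^n / (3)^(n+1).
So c_n = 1/(3)^(n+1):
  c_0 = 1/(3)^1 = 1/3.
  c_1 = 1/(3)^2 = 1/9.
  c_2 = 1/(3)^3 = 1/27.
  c_3 = 1/(3)^4 = 1/81.
The series is valid for |w/d| < 1, i.e. |z − z₀| < |d|.
Radius of convergence: R = |7 − z₀| = |3| = 3 (distance from z₀ to the singularity z = 7).

c_0 = 1/3, c_1 = 1/9, c_2 = 1/27, c_3 = 1/81; R = 3.


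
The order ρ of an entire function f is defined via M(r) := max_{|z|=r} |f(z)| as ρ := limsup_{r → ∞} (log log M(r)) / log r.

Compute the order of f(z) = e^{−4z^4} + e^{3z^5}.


Each summand is entire of order 4 and 5 respectively (as in the single-exponential case). The order of a sum is at most the max of the orders, so ρ ≤ 5. For the lower bound: on |z|=r choose arg z so that 3z^5 is real positive; then |e^{3z^5}| = e^{3r^5} while |e^{-4z^4}| ≤ e^{4r^4} = o(e^{3r^5}). So |f| ≥ e^{3r^5}(1 − o(1)) and ρ ≥ 5. Hence ρ = max(4, 5) = 5.
Therefore ρ = 5.

Order ρ = 5.


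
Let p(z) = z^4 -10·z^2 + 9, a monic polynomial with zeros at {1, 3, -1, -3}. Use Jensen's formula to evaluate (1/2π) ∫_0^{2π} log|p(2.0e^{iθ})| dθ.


Zeros: -3, -1, 1, 3; r = 2.0.
Inside |z| < r: -1, 1. Outside (|z| ≥ r): -3, 3.
p(0) = 9, so log|p(0)| = log(9) = 2.1972.
Apply Jensen: I(r) = log|p(0)| + Σ_k log(r/|z_k|), summed over zeros inside |z| < r.
  log(r/|z_k|) for z_k = 1: log(2.0/1) = 0.6931
  log(r/|z_k|) for z_k = -1: log(2.0/1) = 0.6931
  Outside zeros (-3, 3) contribute nothing to the Jensen sum.
Sum over inside zeros: 1.3863.
I(r) = log|p(0)| + (inside sum) = 2.1972 + 1.3863 = 3.5835.
Note: since some zeros are outside |z| ≤ r, the simplified n·log(r) form does NOT apply — only the inside zeros contribute.

I(r) ≈ 3.5835.


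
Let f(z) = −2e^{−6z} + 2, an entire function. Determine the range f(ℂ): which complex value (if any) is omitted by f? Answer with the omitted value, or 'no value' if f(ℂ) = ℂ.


Little Picard bounds the complement of f(ℂ) to at most one point.
e^{−6z} is never zero on ℂ, so -2·e^{−6z} takes every value in ℂ ∖ {0}. Adding 2 shifts the range to ℂ ∖ {2}. Thus f omits exactly the value 2.

Omitted value: 2.


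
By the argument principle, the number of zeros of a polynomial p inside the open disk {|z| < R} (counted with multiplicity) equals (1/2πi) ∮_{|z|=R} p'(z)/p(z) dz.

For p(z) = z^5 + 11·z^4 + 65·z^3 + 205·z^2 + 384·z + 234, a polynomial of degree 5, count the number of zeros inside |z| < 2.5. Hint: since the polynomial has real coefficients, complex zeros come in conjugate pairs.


The zeros of p are: -1, (-2 + 3i), (-2 - 3i), (-3 + 3i), (-3 - 3i).
Their magnitudes are: 1, 3.606, 3.606, 4.243, 4.243.
Zeros with |z| < R = 2.5: -1.
Count = 1.
By the argument principle, (1/2πi) ∮_{|z|=R} p'(z)/p(z) dz equals exactly this count.

Number of zeros inside |z| < 2.5: 1.


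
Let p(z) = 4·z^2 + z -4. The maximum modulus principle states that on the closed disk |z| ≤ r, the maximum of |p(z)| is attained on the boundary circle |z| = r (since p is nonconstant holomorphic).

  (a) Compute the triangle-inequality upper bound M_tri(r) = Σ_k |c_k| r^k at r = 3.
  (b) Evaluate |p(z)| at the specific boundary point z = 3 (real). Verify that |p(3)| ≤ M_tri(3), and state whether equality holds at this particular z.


Coefficients: c_0 = -4, c_1 = 1, c_2 = 4. Radius r = 3.
Part (a). Triangle bound: M_tri(r) = Σ_k |c_k| r^k
  = |-4|·3^0 + |1|·3^1 + |4|·3^2
  = 4 + 3 + 36 = 43.
This bounds M(r) := max_{|z|=r} |p(z)| from above; equality holds iff all terms c_k z^k can be made to align in phase at a single z on |z|=r.
Part (b). At z = 3 (real, on the circle |z| = r):
  p(3) = (-4)·3^0 + (1)·3^1 + (4)·3^2 = 35.
  |p(3)| = 35.
Check: |p(3)| = 35 ≤ 43 = M_tri(3). ✓ Equality does not hold at z = 3 (the coefficients have mixed signs, so the terms do not all align in phase there).

M_tri(3) = 43; |p(3)| = 35; equality at z=3: no.


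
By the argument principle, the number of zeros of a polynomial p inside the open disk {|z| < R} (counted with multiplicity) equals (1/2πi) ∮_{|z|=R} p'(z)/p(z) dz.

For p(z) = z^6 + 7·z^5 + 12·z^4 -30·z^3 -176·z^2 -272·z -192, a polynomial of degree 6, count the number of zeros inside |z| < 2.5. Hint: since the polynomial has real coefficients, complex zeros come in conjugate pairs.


The zeros of p are: 3, -4, (-2 + 2i), (-2 - 2i), (-1 + 1i), (-1 - 1i).
Their magnitudes are: 3, 4, 2.828, 2.828, 1.414, 1.414.
Zeros with |z| < R = 2.5: (-1 + 1i), (-1 - 1i).
Count = 2.
By the argument principle, (1/2πi) ∮_{|z|=R} p'(z)/p(z) dz equals exactly this count.

Number of zeros inside |z| < 2.5: 2.


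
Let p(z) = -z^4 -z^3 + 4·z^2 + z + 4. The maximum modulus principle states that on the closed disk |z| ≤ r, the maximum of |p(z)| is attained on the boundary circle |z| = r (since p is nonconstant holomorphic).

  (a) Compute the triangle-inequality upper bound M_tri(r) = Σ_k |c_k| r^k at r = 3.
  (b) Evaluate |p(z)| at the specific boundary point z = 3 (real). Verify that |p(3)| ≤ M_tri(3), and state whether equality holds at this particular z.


Coefficients: c_0 = 4, c_1 = 1, c_2 = 4, c_3 = -1, c_4 = -1. Radius r = 3.
Part (a). Triangle bound: M_tri(r) = Σ_k |c_k| r^k
  = |4|·3^0 + |1|·3^1 + |4|·3^2 + |-1|·3^3 + |-1|·3^4
  = 4 + 3 + 36 + 27 + 81 = 151.
This bounds M(r) := max_{|z|=r} |p(z)| from above; equality holds iff all terms c_k z^k can be made to align in phase at a single z on |z|=r.
Part (b). At z = 3 (real, on the circle |z| = r):
  p(3) = (4)·3^0 + (1)·3^1 + (4)·3^2 + (-1)·3^3 + (-1)·3^4 = -65.
  |p(3)| = 65.
Check: |p(3)| = 65 ≤ 151 = M_tri(3). ✓ Equality does not hold at z = 3 (the coefficients have mixed signs, so the terms do not all align in phase there).

M_tri(3) = 151; |p(3)| = 65; equality at z=3: no.


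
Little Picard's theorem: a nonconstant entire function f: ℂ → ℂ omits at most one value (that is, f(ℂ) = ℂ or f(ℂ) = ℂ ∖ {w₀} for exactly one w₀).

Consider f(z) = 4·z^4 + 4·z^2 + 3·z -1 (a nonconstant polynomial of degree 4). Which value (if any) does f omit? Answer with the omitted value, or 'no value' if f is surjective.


Little Picard bounds the complement of f(ℂ) to at most one point.
For every w ∈ ℂ, the equation p(z) − w = 0 is a nonconstant polynomial in z and hence has at least one root by the fundamental theorem of algebra. So p is surjective onto ℂ, omitting no value.

Omitted value: no value.


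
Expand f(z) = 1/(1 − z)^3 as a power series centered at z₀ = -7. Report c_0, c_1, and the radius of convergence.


Let w = z − z₀, so z = z₀ + w.
Then 1 − z = 1 − (z₀ + w) = (1 − z₀) − w = 8 − w.
f(z) = 1/(8 − w)^3 = (1/(8)^3) · (1 − w/(8))^{−3}.
By the binomial series (1−u)^{−3} = Σ_{n≥0} C(n+2, 2) u^n for |u|<1, with u = w/(8):
  c_n = C(n+2, 2) / (8)^(n+3).
  c_0 = 1/(8)^3 = 1/512.
  c_1 = 3/(8)^4 = 3/4096.
The series is valid for |w/d| < 1, i.e. |z − z₀| < |d|.
Radius of convergence: R = |1 − z₀| = |8| = 8 (distance from z₀ to the singularity z = 1).

c_0 = 1/512, c_1 = 3/4096; R = 8.


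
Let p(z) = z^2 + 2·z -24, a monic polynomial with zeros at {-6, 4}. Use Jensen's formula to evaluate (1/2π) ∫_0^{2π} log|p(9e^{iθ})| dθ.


Zeros: -6, 4; r = 9.
Inside |z| < r: -6, 4. Outside (|z| ≥ r): ∅.
p(0) = -24, so log|p(0)| = log(24) = 3.1781.
Apply Jensen: I(r) = log|p(0)| + Σ_k log(r/|z_k|), summed over zeros inside |z| < r.
  log(r/|z_k|) for z_k = -6: log(9/6) = 0.4055
  log(r/|z_k|) for z_k = 4: log(9/4) = 0.8109
Sum over inside zeros: 1.2164.
I(r) = log|p(0)| + (inside sum) = 3.1781 + 1.2164 = 4.3944.
Closed form (all zeros inside, monic): I(r) = n·log(r) = 2·log(9) = 4.3944. ✓

I(r) ≈ 4.3944.


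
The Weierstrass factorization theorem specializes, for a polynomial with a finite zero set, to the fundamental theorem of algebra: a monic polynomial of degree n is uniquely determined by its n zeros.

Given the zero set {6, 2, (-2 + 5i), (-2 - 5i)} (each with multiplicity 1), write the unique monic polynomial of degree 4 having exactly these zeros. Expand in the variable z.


The polynomial is p(z) = ∏_{α ∈ S} (z − α), where S = {6, 2, (-2 + 5i), (-2 - 5i)}.
Expanding the product yields: p(z) = z^4 -4·z^3 + 9·z^2 -184·z + 348.
Note conjugate pairs combine to real quadratics: (z − (-2+5i))(z − (-2−5i)) = z² + 4z + 29.
The resulting polynomial has degree 4 and real coefficients as required.

p(z) = z^4 -4·z^3 + 9·z^2 -184·z + 348.


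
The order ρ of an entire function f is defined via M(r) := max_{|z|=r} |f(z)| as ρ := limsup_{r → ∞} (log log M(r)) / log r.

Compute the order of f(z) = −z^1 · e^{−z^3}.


M(r) = max_{|z|=r} |-1|·|z|^1·|e^{−z^3}| = 1·r^1 · e^{1r^3} (the factors attain their maxima compatibly on |z|=r). Then log M(r) = log 1 + 1·log r + 1r^3, dominated by the last term, so log log M(r) ~ 3·log r. The polynomial factor -1z^1 contributes only a log r term and does not affect the order. ρ = 3.
Therefore ρ = 3.

Order ρ = 3.


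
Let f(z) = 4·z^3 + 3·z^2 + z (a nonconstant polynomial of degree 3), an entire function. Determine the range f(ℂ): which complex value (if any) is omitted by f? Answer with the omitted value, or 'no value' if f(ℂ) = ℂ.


Little Picard bounds the complement of f(ℂ) to at most one point.
For every w ∈ ℂ, the equation p(z) − w = 0 is a nonconstant polynomial in z and hence has at least one root by the fundamental theorem of algebra. So p is surjective onto ℂ, omitting no value.

Omitted value: no value.


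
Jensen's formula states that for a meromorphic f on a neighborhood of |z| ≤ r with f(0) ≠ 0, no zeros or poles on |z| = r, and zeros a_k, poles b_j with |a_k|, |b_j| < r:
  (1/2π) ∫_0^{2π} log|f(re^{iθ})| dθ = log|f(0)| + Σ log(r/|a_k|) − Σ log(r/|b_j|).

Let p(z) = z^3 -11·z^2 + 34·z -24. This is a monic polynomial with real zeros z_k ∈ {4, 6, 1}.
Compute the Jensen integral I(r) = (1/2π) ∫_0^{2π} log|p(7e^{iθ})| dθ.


Zeros: 1, 4, 6; r = 7.
Inside |z| < r: 1, 4, 6. Outside (|z| ≥ r): ∅.
p(0) = -24, so log|p(0)| = log(24) = 3.1781.
Apply Jensen: I(r) = log|p(0)| + Σ_k log(r/|z_k|), summed over zeros inside |z| < r.
  log(r/|z_k|) for z_k = 4: log(7/4) = 0.5596
  log(r/|z_k|) for z_k = 6: log(7/6) = 0.1542
  log(r/|z_k|) for z_k = 1: log(7/1) = 1.9459
Sum over inside zeros: 2.6597.
I(r) = log|p(0)| + (inside sum) = 3.1781 + 2.6597 = 5.8377.
Closed form (all zeros inside, monic): I(r) = n·log(r) = 3·log(7) = 5.8377. ✓

I(r) ≈ 5.8377.


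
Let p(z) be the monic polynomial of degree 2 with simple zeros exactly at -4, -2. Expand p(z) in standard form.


The polynomial is p(z) = ∏_{α ∈ S} (z − α), where S = {-4, -2}.
Expanding the product yields: p(z) = z^2 + 6·z + 8.
The resulting polynomial has degree 2 and real coefficients as required.

p(z) = z^2 + 6·z + 8.


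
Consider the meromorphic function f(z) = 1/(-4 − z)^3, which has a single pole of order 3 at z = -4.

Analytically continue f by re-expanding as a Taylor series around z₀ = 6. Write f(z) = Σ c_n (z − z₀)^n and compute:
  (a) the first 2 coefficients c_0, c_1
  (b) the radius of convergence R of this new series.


Let w = z − z₀, so z = z₀ + w.
Then -4 − z = -4 − (z₀ + w) = (-4 − z₀) − w = -10 − w.
f(z) = 1/(-10 − w)^3 = (1/(-10)^3) · (1 − w/(-10))^{−3}.
By the binomial series (1−u)^{−3} = Σ_{n≥0} C(n+2, 2) u^n for |u|<1, with u = w/(-10):
  c_n = C(n+2, 2) / (-10)^(n+3).
  c_0 = 1/(-10)^3 = -1/1000.
  c_1 = 3/(-10)^4 = 3/10000.
The series is valid for |w/d| < 1, i.e. |z − z₀| < |d|.
Radius of convergence: R = |-4 − z₀| = |-10| = 10 (distance from z₀ to the singularity z = -4).

c_0 = -1/1000, c_1 = 3/10000; R = 10.


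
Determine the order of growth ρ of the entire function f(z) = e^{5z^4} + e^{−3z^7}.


Each summand is entire of order 4 and 7 respectively (as in the single-exponential case). The order of a sum is at most the max of the orders, so ρ ≤ 7. For the lower bound: on |z|=r choose arg z so that -3z^7 is real positive; then |e^{-3z^7}| = e^{3r^7} while |e^{5z^4}| ≤ e^{5r^4} = o(e^{3r^7}). So |f| ≥ e^{3r^7}(1 − o(1)) and ρ ≥ 7. Hence ρ = max(4, 7) = 7.
Therefore ρ = 7.

Order ρ = 7.


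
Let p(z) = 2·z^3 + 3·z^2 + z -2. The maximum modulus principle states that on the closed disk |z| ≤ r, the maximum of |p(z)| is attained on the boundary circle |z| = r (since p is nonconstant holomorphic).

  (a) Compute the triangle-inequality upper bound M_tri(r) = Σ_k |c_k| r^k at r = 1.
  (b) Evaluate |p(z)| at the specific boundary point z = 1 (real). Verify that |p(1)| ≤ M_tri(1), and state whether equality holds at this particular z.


Coefficients: c_0 = -2, c_1 = 1, c_2 = 3, c_3 = 2. Radius r = 1.
Part (a). Triangle bound: M_tri(r) = Σ_k |c_k| r^k
  = |-2|·1^0 + |1|·1^1 + |3|·1^2 + |2|·1^3
  = 2 + 1 + 3 + 2 = 8.
This bounds M(r) := max_{|z|=r} |p(z)| from above; equality holds iff all terms c_k z^k can be made to align in phase at a single z on |z|=r.
Part (b). At z = 1 (real, on the circle |z| = r):
  p(1) = (-2)·1^0 + (1)·1^1 + (3)·1^2 + (2)·1^3 = 4.
  |p(1)| = 4.
Check: |p(1)| = 4 ≤ 8 = M_tri(1). ✓ Equality does not hold at z = 1 (the coefficients have mixed signs, so the terms do not all align in phase there).

M_tri(1) = 8; |p(1)| = 4; equality at z=1: no.


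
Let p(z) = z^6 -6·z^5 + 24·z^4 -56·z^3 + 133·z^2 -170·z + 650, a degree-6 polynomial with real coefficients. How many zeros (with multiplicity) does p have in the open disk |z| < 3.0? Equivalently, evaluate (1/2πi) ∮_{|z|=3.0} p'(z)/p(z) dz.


The zeros of p are: (1 + 3i), (1 - 3i), (3 + 2i), (3 - 2i), (-1 + 2i), (-1 - 2i).
Their magnitudes are: 3.162, 3.162, 3.606, 3.606, 2.236, 2.236.
Zeros with |z| < R = 3.0: (-1 + 2i), (-1 - 2i).
Count = 2.
By the argument principle, (1/2πi) ∮_{|z|=R} p'(z)/p(z) dz equals exactly this count.

Number of zeros inside |z| < 3.0: 2.


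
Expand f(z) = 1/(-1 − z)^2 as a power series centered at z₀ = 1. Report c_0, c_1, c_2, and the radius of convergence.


Let w = z − z₀, so z = z₀ + w.
Then -1 − z = -1 − (z₀ + w) = (-1 − z₀) − w = -2 − w.
f(z) = 1/(-2 − w)^2 = (1/(-2)^2) · (1 − w/(-2))^{−2}.
By the binomial series (1−u)^{−2} = Σ_{n≥0} C(n+1, 1) u^n for |u|<1, with u = w/(-2):
  c_n = C(n+1, 1) / (-2)^(n+2).
  c_0 = 1/(-2)^2 = 1/4.
  c_1 = 2/(-2)^3 = -1/4.
  c_2 = 3/(-2)^4 = 3/16.
The series is valid for |w/d| < 1, i.e. |z − z₀| < |d|.
Radius of convergence: R = |-1 − z₀| = |-2| = 2 (distance from z₀ to the singularity z = -1).

c_0 = 1/4, c_1 = -1/4, c_2 = 3/16; R = 2.


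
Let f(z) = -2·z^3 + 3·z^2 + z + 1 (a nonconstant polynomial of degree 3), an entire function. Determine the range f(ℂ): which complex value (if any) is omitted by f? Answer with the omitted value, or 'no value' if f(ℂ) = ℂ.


Little Picard bounds the complement of f(ℂ) to at most one point.
For every w ∈ ℂ, the equation p(z) − w = 0 is a nonconstant polynomial in z and hence has at least one root by the fundamental theorem of algebra. So p is surjective onto ℂ, omitting no value.

Omitted value: no value.


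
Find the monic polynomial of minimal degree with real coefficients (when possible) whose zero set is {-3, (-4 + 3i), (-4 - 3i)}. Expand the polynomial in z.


The polynomial is p(z) = ∏_{α ∈ S} (z − α), where S = {-3, (-4 + 3i), (-4 - 3i)}.
Expanding the product yields: p(z) = z^3 + 11·z^2 + 49·z + 75.
Note conjugate pairs combine to real quadratics: (z − (-4+3i))(z − (-4−3i)) = z² + 8z + 25.
The resulting polynomial has degree 3 and real coefficients as required.

p(z) = z^3 + 11·z^2 + 49·z + 75.


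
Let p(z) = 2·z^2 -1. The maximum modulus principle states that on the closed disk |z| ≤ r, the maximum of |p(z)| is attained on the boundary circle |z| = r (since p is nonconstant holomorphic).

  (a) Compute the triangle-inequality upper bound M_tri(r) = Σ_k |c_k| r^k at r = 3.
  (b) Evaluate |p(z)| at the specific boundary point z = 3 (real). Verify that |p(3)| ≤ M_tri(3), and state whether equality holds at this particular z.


Coefficients: c_0 = -1, c_1 = 0, c_2 = 2. Radius r = 3.
Part (a). Triangle bound: M_tri(r) = Σ_k |c_k| r^k
  = |-1|·3^0 + |0|·3^1 + |2|·3^2
  = 1 + 0 + 18 = 19.
This bounds M(r) := max_{|z|=r} |p(z)| from above; equality holds iff all terms c_k z^k can be made to align in phase at a single z on |z|=r.
Part (b). At z = 3 (real, on the circle |z| = r):
  p(3) = (-1)·3^0 + (0)·3^1 + (2)·3^2 = 17.
  |p(3)| = 17.
Check: |p(3)| = 17 ≤ 19 = M_tri(3). ✓ Equality does not hold at z = 3 (the coefficients have mixed signs, so the terms do not all align in phase there).

M_tri(3) = 19; |p(3)| = 17; equality at z=3: no.


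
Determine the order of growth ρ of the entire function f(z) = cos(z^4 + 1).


Write cos(w) = (e^{iw} ± e^{−iw})/(2 or 2i), so |cos(w)| ≤ e^{|w|}. With w = z^4 + 1, |w| ≤ 1r^4 + 1 on |z|=r, giving M(r) ≤ e^{1r^4 + 1} and ρ ≤ 4. For the lower bound, choose z on |z|=r with 1z^4 purely imaginary of modulus 1r^4; then |cos(z^4 + 1)| grows like e^{1r^4}/2, so ρ ≥ 4. Hence ρ = 4.
Therefore ρ = 4.

Order ρ = 4.


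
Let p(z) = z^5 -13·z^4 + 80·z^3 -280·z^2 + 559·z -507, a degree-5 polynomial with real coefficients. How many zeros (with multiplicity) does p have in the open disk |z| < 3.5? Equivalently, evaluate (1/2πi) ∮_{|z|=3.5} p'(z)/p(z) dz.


The zeros of p are: (3 + 2i), (3 - 2i), (2 + 3i), (2 - 3i), 3.
Their magnitudes are: 3.606, 3.606, 3.606, 3.606, 3.
Zeros with |z| < R = 3.5: 3.
Count = 1.
By the argument principle, (1/2πi) ∮_{|z|=R} p'(z)/p(z) dz equals exactly this count.

Number of zeros inside |z| < 3.5: 1.


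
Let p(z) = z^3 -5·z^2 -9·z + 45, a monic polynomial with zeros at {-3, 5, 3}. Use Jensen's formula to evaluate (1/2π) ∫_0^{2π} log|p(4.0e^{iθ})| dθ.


Zeros: -3, 3, 5; r = 4.0.
Inside |z| < r: -3, 3. Outside (|z| ≥ r): 5.
p(0) = 45, so log|p(0)| = log(45) = 3.8067.
Apply Jensen: I(r) = log|p(0)| + Σ_k log(r/|z_k|), summed over zeros inside |z| < r.
  log(r/|z_k|) for z_k = -3: log(4.0/3) = 0.2877
  log(r/|z_k|) for z_k = 3: log(4.0/3) = 0.2877
  Outside zeros (5) contribute nothing to the Jensen sum.
Sum over inside zeros: 0.5754.
I(r) = log|p(0)| + (inside sum) = 3.8067 + 0.5754 = 4.3820.
Note: since some zeros are outside |z| ≤ r, the simplified n·log(r) form does NOT apply — only the inside zeros contribute.

I(r) ≈ 4.3820.


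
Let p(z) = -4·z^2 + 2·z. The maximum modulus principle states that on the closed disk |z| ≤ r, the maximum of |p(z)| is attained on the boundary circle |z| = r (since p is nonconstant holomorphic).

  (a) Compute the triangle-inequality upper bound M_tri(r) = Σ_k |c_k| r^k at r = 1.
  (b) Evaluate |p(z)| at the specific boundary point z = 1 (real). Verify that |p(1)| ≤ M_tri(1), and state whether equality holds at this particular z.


Coefficients: c_0 = 0, c_1 = 2, c_2 = -4. Radius r = 1.
Part (a). Triangle bound: M_tri(r) = Σ_k |c_k| r^k
  = |0|·1^0 + |2|·1^1 + |-4|·1^2
  = 0 + 2 + 4 = 6.
This bounds M(r) := max_{|z|=r} |p(z)| from above; equality holds iff all terms c_k z^k can be made to align in phase at a single z on |z|=r.
Part (b). At z = 1 (real, on the circle |z| = r):
  p(1) = (0)·1^0 + (2)·1^1 + (-4)·1^2 = -2.
  |p(1)| = 2.
Check: |p(1)| = 2 ≤ 6 = M_tri(1). ✓ Equality does not hold at z = 1 (the coefficients have mixed signs, so the terms do not all align in phase there).

M_tri(1) = 6; |p(1)| = 2; equality at z=1: no.


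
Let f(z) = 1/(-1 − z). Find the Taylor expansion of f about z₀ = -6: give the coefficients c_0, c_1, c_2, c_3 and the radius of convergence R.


Let w = z − z₀, so z = z₀ + w.
Then -1 − z = -1 − (z₀ + w) = (-1 − z₀) − w = 5 − w.
f(z) = 1/(5 − w) = (1/(5)) · 1/(1 − w/(5)) = Σ_{n≥0} w^n / (5)^(n+1).
So c_n = 1/(5)^(n+1):
  c_0 = 1/(5)^1 = 1/5.
  c_1 = 1/(5)^2 = 1/25.
  c_2 = 1/(5)^3 = 1/125.
  c_3 = 1/(5)^4 = 1/625.
The series is valid for |w/d| < 1, i.e. |z − z₀| < |d|.
Radius of convergence: R = |-1 − z₀| = |5| = 5 (distance from z₀ to the singularity z = -1).

c_0 = 1/5, c_1 = 1/25, c_2 = 1/125, c_3 = 1/625; R = 5.


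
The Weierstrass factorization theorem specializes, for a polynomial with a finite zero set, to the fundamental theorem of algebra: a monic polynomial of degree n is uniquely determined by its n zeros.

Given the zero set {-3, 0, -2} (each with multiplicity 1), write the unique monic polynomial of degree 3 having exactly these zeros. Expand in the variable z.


The polynomial is p(z) = ∏_{α ∈ S} (z − α), where S = {-3, 0, -2}.
Expanding the product yields: p(z) = z^3 + 5·z^2 + 6·z.
The resulting polynomial has degree 3 and real coefficients as required.

p(z) = z^3 + 5·z^2 + 6·z.


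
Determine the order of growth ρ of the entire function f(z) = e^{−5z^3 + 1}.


|e^{−5z^3 + 1}| = e^{Re(-5·z^3) + 1} ≤ e^{5|z|^3 + 1} = e^{5r^3 + 1} on |z| = r, so ρ ≤ 3. Choosing z on |z|=r so that -5·z^3 is real positive (always possible by picking arg z appropriately) gives |f(z)| = e^{5r^3 + 1}, matching the bound. The additive constant 1 does not affect log log M(r) ~ 3·log r. Hence ρ = 3.
Therefore ρ = 3.

Order ρ = 3.


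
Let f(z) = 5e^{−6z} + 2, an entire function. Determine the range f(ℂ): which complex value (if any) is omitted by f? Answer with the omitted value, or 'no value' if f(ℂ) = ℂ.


Little Picard bounds the complement of f(ℂ) to at most one point.
e^{−6z} is never zero on ℂ, so 5·e^{−6z} takes every value in ℂ ∖ {0}. Adding 2 shifts the range to ℂ ∖ {2}. Thus f omits exactly the value 2.

Omitted value: 2.


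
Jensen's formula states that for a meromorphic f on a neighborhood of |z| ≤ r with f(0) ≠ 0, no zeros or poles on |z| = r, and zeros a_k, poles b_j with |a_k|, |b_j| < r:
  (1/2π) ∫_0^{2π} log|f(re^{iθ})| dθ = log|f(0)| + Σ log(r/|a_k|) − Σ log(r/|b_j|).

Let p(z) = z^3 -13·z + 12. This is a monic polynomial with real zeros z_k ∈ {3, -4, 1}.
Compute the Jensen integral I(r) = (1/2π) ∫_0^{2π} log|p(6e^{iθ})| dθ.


Zeros: -4, 1, 3; r = 6.
Inside |z| < r: -4, 1, 3. Outside (|z| ≥ r): ∅.
p(0) = 12, so log|p(0)| = log(12) = 2.4849.
Apply Jensen: I(r) = log|p(0)| + Σ_k log(r/|z_k|), summed over zeros inside |z| < r.
  log(r/|z_k|) for z_k = 3: log(6/3) = 0.6931
  log(r/|z_k|) for z_k = -4: log(6/4) = 0.4055
  log(r/|z_k|) for z_k = 1: log(6/1) = 1.7918
Sum over inside zeros: 2.8904.
I(r) = log|p(0)| + (inside sum) = 2.4849 + 2.8904 = 5.3753.
Closed form (all zeros inside, monic): I(r) = n·log(r) = 3·log(6) = 5.3753. ✓

I(r) ≈ 5.3753.


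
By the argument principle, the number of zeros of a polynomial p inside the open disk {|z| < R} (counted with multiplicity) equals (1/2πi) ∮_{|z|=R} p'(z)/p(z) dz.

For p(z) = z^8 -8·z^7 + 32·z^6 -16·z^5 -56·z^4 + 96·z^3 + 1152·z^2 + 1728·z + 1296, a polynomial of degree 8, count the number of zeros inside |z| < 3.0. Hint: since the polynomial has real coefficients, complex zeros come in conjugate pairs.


The zeros of p are: (3 + 3i), (3 - 3i), (-1 + 1i), (-1 - 1i), (3 + 3i), (3 - 3i), (-1 + 1i), (-1 - 1i).
Their magnitudes are: 4.243, 4.243, 1.414, 1.414, 4.243, 4.243, 1.414, 1.414.
Zeros with |z| < R = 3.0: (-1 + 1i), (-1 - 1i), (-1 + 1i), (-1 - 1i).
Count = 4.
By the argument principle, (1/2πi) ∮_{|z|=R} p'(z)/p(z) dz equals exactly this count.

Number of zeros inside |z| < 3.0: 4.


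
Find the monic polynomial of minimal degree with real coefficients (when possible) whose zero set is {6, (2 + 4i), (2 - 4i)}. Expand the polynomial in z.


The polynomial is p(z) = ∏_{α ∈ S} (z − α), where S = {6, (2 + 4i), (2 - 4i)}.
Expanding the product yields: p(z) = z^3 -10·z^2 + 44·z -120.
Note conjugate pairs combine to real quadratics: (z − (2+4i))(z − (2−4i)) = z² − 4z + 20.
The resulting polynomial has degree 3 and real coefficients as required.

p(z) = z^3 -10·z^2 + 44·z -120.


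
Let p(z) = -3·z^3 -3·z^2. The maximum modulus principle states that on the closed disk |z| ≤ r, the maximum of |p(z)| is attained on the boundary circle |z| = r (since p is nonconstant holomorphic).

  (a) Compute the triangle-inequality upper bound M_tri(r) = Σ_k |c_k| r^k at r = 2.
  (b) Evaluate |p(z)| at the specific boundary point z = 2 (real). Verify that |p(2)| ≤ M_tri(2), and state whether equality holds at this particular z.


Coefficients: c_0 = 0, c_1 = 0, c_2 = -3, c_3 = -3. Radius r = 2.
Part (a). Triangle bound: M_tri(r) = Σ_k |c_k| r^k
  = |0|·2^0 + |0|·2^1 + |-3|·2^2 + |-3|·2^3
  = 0 + 0 + 12 + 24 = 36.
This bounds M(r) := max_{|z|=r} |p(z)| from above; equality holds iff all terms c_k z^k can be made to align in phase at a single z on |z|=r.
Part (b). At z = 2 (real, on the circle |z| = r):
  p(2) = (0)·2^0 + (0)·2^1 + (-3)·2^2 + (-3)·2^3 = -36.
  |p(2)| = 36.
Since all nonzero coefficients share the same sign, |p(2)| = 36 = M_tri(2); the triangle bound is attained at z = 2, so in fact M(r) = 36.

M_tri(2) = 36; |p(2)| = 36; equality at z=2: yes.


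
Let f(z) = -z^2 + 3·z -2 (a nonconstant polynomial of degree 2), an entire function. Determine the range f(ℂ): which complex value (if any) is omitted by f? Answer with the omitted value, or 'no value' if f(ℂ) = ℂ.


Little Picard bounds the complement of f(ℂ) to at most one point.
For every w ∈ ℂ, the equation p(z) − w = 0 is a nonconstant polynomial in z and hence has at least one root by the fundamental theorem of algebra. So p is surjective onto ℂ, omitting no value.

Omitted value: no value.


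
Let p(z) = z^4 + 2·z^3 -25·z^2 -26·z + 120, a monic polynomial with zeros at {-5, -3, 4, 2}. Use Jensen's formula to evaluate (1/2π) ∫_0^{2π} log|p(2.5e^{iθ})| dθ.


Zeros: -5, -3, 2, 4; r = 2.5.
Inside |z| < r: 2. Outside (|z| ≥ r): -5, -3, 4.
p(0) = 120, so log|p(0)| = log(120) = 4.7875.
Apply Jensen: I(r) = log|p(0)| + Σ_k log(r/|z_k|), summed over zeros inside |z| < r.
  log(r/|z_k|) for z_k = 2: log(2.5/2) = 0.2231
  Outside zeros (-5, -3, 4) contribute nothing to the Jensen sum.
Sum over inside zeros: 0.2231.
I(r) = log|p(0)| + (inside sum) = 4.7875 + 0.2231 = 5.0106.
Note: since some zeros are outside |z| ≤ r, the simplified n·log(r) form does NOT apply — only the inside zeros contribute.

I(r) ≈ 5.0106.


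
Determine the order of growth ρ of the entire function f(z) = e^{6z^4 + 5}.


|e^{6z^4 + 5}| = e^{Re(6·z^4) + 5} ≤ e^{6|z|^4 + 5} = e^{6r^4 + 5} on |z| = r, so ρ ≤ 4. Choosing z on |z|=r so that 6·z^4 is real positive (always possible by picking arg z appropriately) gives |f(z)| = e^{6r^4 + 5}, matching the bound. The additive constant 5 does not affect log log M(r) ~ 4·log r. Hence ρ = 4.
Therefore ρ = 4.

Order ρ = 4.


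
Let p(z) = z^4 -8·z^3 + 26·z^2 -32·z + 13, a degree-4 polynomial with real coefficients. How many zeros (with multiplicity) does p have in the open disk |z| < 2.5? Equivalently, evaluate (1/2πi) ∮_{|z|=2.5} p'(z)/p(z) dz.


The zeros of p are: (3 + 2i), (3 - 2i), 1, 1.
Their magnitudes are: 3.606, 3.606, 1, 1.
Zeros with |z| < R = 2.5: 1, 1.
Count = 2.
By the argument principle, (1/2πi) ∮_{|z|=R} p'(z)/p(z) dz equals exactly this count.

Number of zeros inside |z| < 2.5: 2.
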